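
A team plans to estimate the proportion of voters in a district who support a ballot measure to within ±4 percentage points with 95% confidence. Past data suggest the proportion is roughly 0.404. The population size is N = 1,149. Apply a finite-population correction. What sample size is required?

385

For a proportion with margin E = 0.04 at 95% confidence, z = 1.960.
n = p̂(1−p̂)(z/E)² = 0.404 × 0.596 × (1.960/0.04)² = 578.12 — call this n₀.
Finite-population correction with N = 1,149: n = n₀ / (1 + (n₀−1)/N) = 578.12 / 1.502 = 384.90
Round up: n = 385.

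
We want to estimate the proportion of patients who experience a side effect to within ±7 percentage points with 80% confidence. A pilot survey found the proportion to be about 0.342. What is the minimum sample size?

For a proportion with margin E = 0.07 at 80% confidence, z = 1.282.
n = p̂(1−p̂)(z/E)² = 0.342 × 0.658 × (1.282/0.07)² = 75.48
Round up: n = 76.

n = 76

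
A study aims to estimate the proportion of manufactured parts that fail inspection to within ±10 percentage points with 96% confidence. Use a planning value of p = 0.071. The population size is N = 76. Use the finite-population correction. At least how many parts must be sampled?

21

For a proportion with margin E = 0.1 at 96% confidence, z = 2.054.
n = p̂(1−p̂)(z/E)² = 0.071 × 0.929 × (2.054/0.1)² = 27.83 — call this n₀.
Finite-population correction with N = 76: n = n₀ / (1 + (n₀−1)/N) = 27.83 / 1.353 = 20.57
Round up: n = 21.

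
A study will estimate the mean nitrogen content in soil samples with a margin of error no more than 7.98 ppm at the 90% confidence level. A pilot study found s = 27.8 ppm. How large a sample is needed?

For a mean, the margin of error is E = z·σ/√n, so n = (zσ/E)².
At 90% confidence, z = 1.645.
n = (1.645 × 27.8 / 7.98)² = 32.84
Round up: n = 33.

n = 33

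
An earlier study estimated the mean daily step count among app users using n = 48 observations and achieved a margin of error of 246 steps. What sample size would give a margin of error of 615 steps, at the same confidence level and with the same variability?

Margin of error scales as 1/√n, so n₂ = n₁·(E₁/E₂)².
n₂ = 48 × (246/615)² = 48 × 0.16 = 7.68
Round up: n₂ = 8.

n = 8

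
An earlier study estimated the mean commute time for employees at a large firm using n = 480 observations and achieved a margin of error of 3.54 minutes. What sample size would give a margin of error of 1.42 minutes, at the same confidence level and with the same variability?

Margin of error scales as 1/√n, so n₂ = n₁·(E₁/E₂)².
n₂ = 480 × (3.54/1.42)² = 480 × 6.215 = 2983.20
Round up: n₂ = 2984.

2984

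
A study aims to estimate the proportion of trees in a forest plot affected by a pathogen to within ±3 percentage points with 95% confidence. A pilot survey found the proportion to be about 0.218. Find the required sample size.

728

For a proportion with margin E = 0.03 at 95% confidence, z = 1.960.
n = p̂(1−p̂)(z/E)² = 0.218 × 0.782 × (1.960/0.03)² = 727.67
Round up: n = 728.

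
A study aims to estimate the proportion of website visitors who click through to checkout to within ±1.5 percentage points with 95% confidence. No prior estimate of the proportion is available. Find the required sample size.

4269

For a proportion with margin E = 0.015 at 95% confidence, z = 1.960.
With no prior estimate, use p = 0.5, which maximizes p(1−p) at 0.25.
n = 0.25 × (z/E)² = 0.25 × (1.960/0.015)² = 4268.44
Round up: n = 4269.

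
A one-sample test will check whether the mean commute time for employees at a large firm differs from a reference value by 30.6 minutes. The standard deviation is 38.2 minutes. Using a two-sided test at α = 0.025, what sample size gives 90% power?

For a one-sample z-test, n = ((z_{α/2} + z_β)·σ/δ)².
z_{α/2} = 2.241 (two-sided α = 0.025); z_β = 1.282 (power 90% → β = 0.1).
n = (3.523 × 38.2 / 30.6)² = 19.34
Round up: n = 20.

n = 20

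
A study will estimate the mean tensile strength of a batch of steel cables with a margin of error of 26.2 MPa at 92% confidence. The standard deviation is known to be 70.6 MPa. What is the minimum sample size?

For a mean, the margin of error is E = z·σ/√n, so n = (zσ/E)².
At 92% confidence, z = 1.751.
n = (1.751 × 70.6 / 26.2)² = 22.26
Round up: n = 23.

23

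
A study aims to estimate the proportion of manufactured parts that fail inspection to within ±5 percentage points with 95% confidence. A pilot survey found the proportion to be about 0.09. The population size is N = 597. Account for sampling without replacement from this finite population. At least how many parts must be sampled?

For a proportion with margin E = 0.05 at 95% confidence, z = 1.960.
n = p̂(1−p̂)(z/E)² = 0.09 × 0.91 × (1.960/0.05)² = 125.85 — call this n₀.
Finite-population correction with N = 597: n = n₀ / (1 + (n₀−1)/N) = 125.85 / 1.209 = 104.09
Round up: n = 105.

n = 105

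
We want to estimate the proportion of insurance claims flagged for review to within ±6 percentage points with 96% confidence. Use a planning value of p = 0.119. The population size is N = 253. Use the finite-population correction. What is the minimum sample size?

n = 83

For a proportion with margin E = 0.06 at 96% confidence, z = 2.054.
n = p̂(1−p̂)(z/E)² = 0.119 × 0.881 × (2.054/0.06)² = 122.86 — call this n₀.
Finite-population correction with N = 253: n = n₀ / (1 + (n₀−1)/N) = 122.86 / 1.482 = 82.90
Round up: n = 83.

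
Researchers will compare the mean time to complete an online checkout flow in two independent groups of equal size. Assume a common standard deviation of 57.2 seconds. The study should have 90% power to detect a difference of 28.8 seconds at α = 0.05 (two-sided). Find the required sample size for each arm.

83 per group

For two equal groups, n per group = 2·((z_{α/2} + z_β)·σ/δ)².
z_{α/2} = 1.960; z_β = 1.282 (power 90%).
n = 2 × (3.242 × 57.2 / 28.8)² = 2 × 41.46 = 82.92
Round up: n = 83 per group.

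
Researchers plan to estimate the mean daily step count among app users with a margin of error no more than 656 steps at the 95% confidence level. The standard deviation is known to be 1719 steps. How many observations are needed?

n = 27

For a mean, the margin of error is E = z·σ/√n, so n = (zσ/E)².
At 95% confidence, z = 1.960.
n = (1.960 × 1719 / 656)² = 26.38
Round up: n = 27.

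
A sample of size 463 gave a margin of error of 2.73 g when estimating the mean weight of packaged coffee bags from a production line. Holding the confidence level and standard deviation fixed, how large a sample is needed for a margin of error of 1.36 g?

Margin of error scales as 1/√n, so n₂ = n₁·(E₁/E₂)².
n₂ = 463 × (2.73/1.36)² = 463 × 4.029 = 1865.43
Round up: n₂ = 1866.

1866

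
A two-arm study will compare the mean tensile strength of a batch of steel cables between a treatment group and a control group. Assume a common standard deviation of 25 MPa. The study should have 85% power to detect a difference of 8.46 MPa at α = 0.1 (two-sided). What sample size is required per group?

For two equal groups, n per group = 2·((z_{α/2} + z_β)·σ/δ)².
z_{α/2} = 1.645; z_β = 1.036 (power 85%).
n = 2 × (2.681 × 25 / 8.46)² = 2 × 62.77 = 125.54
Round up: n = 126 per group.

126 per group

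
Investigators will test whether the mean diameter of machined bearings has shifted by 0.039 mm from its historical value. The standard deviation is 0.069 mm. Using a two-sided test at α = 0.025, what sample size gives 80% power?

n = 30

For a one-sample z-test, n = ((z_{α/2} + z_β)·σ/δ)².
z_{α/2} = 2.241 (two-sided α = 0.025); z_β = 0.842 (power 80% → β = 0.2).
n = (3.083 × 0.069 / 0.039)² = 29.75
Round up: n = 30.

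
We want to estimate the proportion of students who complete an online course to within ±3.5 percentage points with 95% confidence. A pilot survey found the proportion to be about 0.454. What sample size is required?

n = 778

For a proportion with margin E = 0.035 at 95% confidence, z = 1.960.
n = p̂(1−p̂)(z/E)² = 0.454 × 0.546 × (1.960/0.035)² = 777.36
Round up: n = 778.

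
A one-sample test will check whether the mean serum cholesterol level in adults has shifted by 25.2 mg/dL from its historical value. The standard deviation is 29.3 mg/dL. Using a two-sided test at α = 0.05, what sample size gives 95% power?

For a one-sample z-test, n = ((z_{α/2} + z_β)·σ/δ)².
z_{α/2} = 1.960 (two-sided α = 0.05); z_β = 1.645 (power 95% → β = 0.05).
n = (3.605 × 29.3 / 25.2)² = 17.57
Round up: n = 18.

18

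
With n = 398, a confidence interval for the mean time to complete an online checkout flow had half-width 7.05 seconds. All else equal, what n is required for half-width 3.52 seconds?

1597

Margin of error scales as 1/√n, so n₂ = n₁·(E₁/E₂)².
n₂ = 398 × (7.05/3.52)² = 398 × 4.011 = 1596.38
Round up: n₂ = 1597.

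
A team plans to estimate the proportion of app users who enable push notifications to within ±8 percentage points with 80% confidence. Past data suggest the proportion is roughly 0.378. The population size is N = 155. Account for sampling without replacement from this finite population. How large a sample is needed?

n = 44

For a proportion with margin E = 0.08 at 80% confidence, z = 1.282.
n = p̂(1−p̂)(z/E)² = 0.378 × 0.622 × (1.282/0.08)² = 60.38 — call this n₀.
Finite-population correction with N = 155: n = n₀ / (1 + (n₀−1)/N) = 60.38 / 1.383 = 43.66
Round up: n = 44.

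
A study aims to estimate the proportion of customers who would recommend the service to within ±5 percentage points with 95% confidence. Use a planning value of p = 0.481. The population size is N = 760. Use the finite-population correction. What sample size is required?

For a proportion with margin E = 0.05 at 95% confidence, z = 1.960.
n = p̂(1−p̂)(z/E)² = 0.481 × 0.519 × (1.960/0.05)² = 383.61 — call this n₀.
Finite-population correction with N = 760: n = n₀ / (1 + (n₀−1)/N) = 383.61 / 1.503 = 255.23
Round up: n = 256.

256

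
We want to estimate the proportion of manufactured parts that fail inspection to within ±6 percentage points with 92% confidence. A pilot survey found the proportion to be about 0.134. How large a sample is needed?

99

For a proportion with margin E = 0.06 at 92% confidence, z = 1.751.
n = p̂(1−p̂)(z/E)² = 0.134 × 0.866 × (1.751/0.06)² = 98.83
Round up: n = 99.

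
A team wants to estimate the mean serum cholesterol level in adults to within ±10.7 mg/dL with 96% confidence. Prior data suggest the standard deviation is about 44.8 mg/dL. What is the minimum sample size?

For a mean, the margin of error is E = z·σ/√n, so n = (zσ/E)².
At 96% confidence, z = 2.054.
n = (2.054 × 44.8 / 10.7)² = 73.96
Round up: n = 74.

74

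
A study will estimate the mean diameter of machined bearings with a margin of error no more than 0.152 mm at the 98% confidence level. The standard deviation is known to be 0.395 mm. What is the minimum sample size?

37

For a mean, the margin of error is E = z·σ/√n, so n = (zσ/E)².
At 98% confidence, z = 2.326.
n = (2.326 × 0.395 / 0.152)² = 36.54
Round up: n = 37.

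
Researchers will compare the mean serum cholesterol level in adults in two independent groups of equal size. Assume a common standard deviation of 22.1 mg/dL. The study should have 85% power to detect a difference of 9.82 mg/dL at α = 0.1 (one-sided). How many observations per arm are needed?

For two equal groups, n per group = 2·((z_α + z_β)·σ/δ)².
z_α = 1.282; z_β = 1.036 (power 85%).
n = 2 × (2.318 × 22.1 / 9.82)² = 2 × 27.21 = 54.42
Round up: n = 55 per group.

55 per group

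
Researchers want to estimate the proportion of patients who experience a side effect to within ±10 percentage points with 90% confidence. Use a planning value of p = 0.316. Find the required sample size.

For a proportion with margin E = 0.1 at 90% confidence, z = 1.645.
n = p̂(1−p̂)(z/E)² = 0.316 × 0.684 × (1.645/0.1)² = 58.49
Round up: n = 59.

n = 59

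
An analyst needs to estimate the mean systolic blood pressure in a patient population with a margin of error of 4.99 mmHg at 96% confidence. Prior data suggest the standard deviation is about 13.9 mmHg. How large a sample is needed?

33

For a mean, the margin of error is E = z·σ/√n, so n = (zσ/E)².
At 96% confidence, z = 2.054.
n = (2.054 × 13.9 / 4.99)² = 32.74
Round up: n = 33.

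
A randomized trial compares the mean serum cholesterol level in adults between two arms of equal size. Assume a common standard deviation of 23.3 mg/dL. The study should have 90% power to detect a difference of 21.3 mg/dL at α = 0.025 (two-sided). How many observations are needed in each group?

For two equal groups, n per group = 2·((z_{α/2} + z_β)·σ/δ)².
z_{α/2} = 2.241; z_β = 1.282 (power 90%).
n = 2 × (3.523 × 23.3 / 21.3)² = 2 × 14.85 = 29.70
Round up: n = 30 per group.

30 per group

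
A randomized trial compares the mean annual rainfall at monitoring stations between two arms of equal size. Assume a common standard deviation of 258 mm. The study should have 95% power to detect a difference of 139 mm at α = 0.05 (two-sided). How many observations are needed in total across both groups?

180 total

For two equal groups, n per group = 2·((z_{α/2} + z_β)·σ/δ)².
z_{α/2} = 1.960; z_β = 1.645 (power 95%).
n = 2 × (3.605 × 258 / 139)² = 2 × 44.77 = 89.54
Round up: n = 90 per group.
Total across both groups: 2 × 90 = 180.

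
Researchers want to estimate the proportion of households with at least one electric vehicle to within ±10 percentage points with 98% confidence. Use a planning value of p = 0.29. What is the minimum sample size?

112

For a proportion with margin E = 0.1 at 98% confidence, z = 2.326.
n = p̂(1−p̂)(z/E)² = 0.29 × 0.71 × (2.326/0.1)² = 111.40
Round up: n = 112.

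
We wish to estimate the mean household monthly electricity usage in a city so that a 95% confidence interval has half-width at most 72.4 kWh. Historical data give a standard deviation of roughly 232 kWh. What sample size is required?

For a mean, the margin of error is E = z·σ/√n, so n = (zσ/E)².
At 95% confidence, z = 1.960.
n = (1.960 × 232 / 72.4)² = 39.45
Round up: n = 40.

n = 40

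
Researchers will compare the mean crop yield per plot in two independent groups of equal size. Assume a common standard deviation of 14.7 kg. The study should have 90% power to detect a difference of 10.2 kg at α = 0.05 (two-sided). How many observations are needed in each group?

For two equal groups, n per group = 2·((z_{α/2} + z_β)·σ/δ)².
z_{α/2} = 1.960; z_β = 1.282 (power 90%).
n = 2 × (3.242 × 14.7 / 10.2)² = 2 × 21.83 = 43.66
Round up: n = 44 per group.

44 per group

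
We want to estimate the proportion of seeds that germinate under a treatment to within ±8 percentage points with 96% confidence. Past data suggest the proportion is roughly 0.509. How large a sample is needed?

For a proportion with margin E = 0.08 at 96% confidence, z = 2.054.
n = p̂(1−p̂)(z/E)² = 0.509 × 0.491 × (2.054/0.08)² = 164.75
Round up: n = 165.

165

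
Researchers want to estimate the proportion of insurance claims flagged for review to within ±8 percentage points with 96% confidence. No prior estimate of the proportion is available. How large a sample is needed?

For a proportion with margin E = 0.08 at 96% confidence, z = 2.054.
With no prior estimate, use p = 0.5, which maximizes p(1−p) at 0.25.
n = 0.25 × (z/E)² = 0.25 × (2.054/0.08)² = 164.80
Round up: n = 165.

n = 165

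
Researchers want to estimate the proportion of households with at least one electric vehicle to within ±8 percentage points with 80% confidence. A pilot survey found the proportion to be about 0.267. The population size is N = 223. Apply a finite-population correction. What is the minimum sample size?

For a proportion with margin E = 0.08 at 80% confidence, z = 1.282.
n = p̂(1−p̂)(z/E)² = 0.267 × 0.733 × (1.282/0.08)² = 50.26 — call this n₀.
Finite-population correction with N = 223: n = n₀ / (1 + (n₀−1)/N) = 50.26 / 1.221 = 41.16
Round up: n = 42.

42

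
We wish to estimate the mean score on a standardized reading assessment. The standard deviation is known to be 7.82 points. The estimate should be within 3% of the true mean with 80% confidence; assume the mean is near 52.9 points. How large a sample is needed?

For a mean, the margin of error is E = z·σ/√n, so n = (zσ/E)².
At 80% confidence, z = 1.282.
E = 3% of 52.9 = 1.587 points.
n = (1.282 × 7.82 / 1.587)² = 39.91
Round up: n = 40.

40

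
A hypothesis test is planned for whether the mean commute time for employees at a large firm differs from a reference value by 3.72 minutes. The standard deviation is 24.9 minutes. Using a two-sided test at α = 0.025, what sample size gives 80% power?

For a one-sample z-test, n = ((z_{α/2} + z_β)·σ/δ)².
z_{α/2} = 2.241 (two-sided α = 0.025); z_β = 0.842 (power 80% → β = 0.2).
n = (3.083 × 24.9 / 3.72)² = 425.85
Round up: n = 426.

426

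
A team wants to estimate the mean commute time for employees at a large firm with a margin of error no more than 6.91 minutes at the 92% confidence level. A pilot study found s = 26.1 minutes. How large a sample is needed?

44

For a mean, the margin of error is E = z·σ/√n, so n = (zσ/E)².
At 92% confidence, z = 1.751.
n = (1.751 × 26.1 / 6.91)² = 43.74
Round up: n = 44.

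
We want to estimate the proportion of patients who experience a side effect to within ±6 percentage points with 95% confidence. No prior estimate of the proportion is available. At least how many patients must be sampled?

For a proportion with margin E = 0.06 at 95% confidence, z = 1.960.
With no prior estimate, use p = 0.5, which maximizes p(1−p) at 0.25.
n = 0.25 × (z/E)² = 0.25 × (1.960/0.06)² = 266.78
Round up: n = 267.

267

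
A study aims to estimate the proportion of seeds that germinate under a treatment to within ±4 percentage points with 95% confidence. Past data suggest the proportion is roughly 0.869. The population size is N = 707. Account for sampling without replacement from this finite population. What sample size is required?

198

For a proportion with margin E = 0.04 at 95% confidence, z = 1.960.
n = p̂(1−p̂)(z/E)² = 0.869 × 0.131 × (1.960/0.04)² = 273.33 — call this n₀.
Finite-population correction with N = 707: n = n₀ / (1 + (n₀−1)/N) = 273.33 / 1.385 = 197.35
Round up: n = 198.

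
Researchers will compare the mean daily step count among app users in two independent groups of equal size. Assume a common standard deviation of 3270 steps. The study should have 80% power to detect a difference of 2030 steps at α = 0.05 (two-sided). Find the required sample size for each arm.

For two equal groups, n per group = 2·((z_{α/2} + z_β)·σ/δ)².
z_{α/2} = 1.960; z_β = 0.842 (power 80%).
n = 2 × (2.802 × 3270 / 2030)² = 2 × 20.37 = 40.74
Round up: n = 41 per group.

41 per group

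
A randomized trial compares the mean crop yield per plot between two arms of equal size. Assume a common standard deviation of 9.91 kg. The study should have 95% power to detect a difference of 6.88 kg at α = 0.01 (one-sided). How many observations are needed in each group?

66 per group

For two equal groups, n per group = 2·((z_α + z_β)·σ/δ)².
z_α = 2.326; z_β = 1.645 (power 95%).
n = 2 × (3.971 × 9.91 / 6.88)² = 2 × 32.72 = 65.44
Round up: n = 66 per group.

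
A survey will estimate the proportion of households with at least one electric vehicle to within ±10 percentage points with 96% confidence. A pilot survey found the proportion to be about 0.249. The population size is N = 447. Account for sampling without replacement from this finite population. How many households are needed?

68

For a proportion with margin E = 0.1 at 96% confidence, z = 2.054.
n = p̂(1−p̂)(z/E)² = 0.249 × 0.751 × (2.054/0.1)² = 78.89 — call this n₀.
Finite-population correction with N = 447: n = n₀ / (1 + (n₀−1)/N) = 78.89 / 1.174 = 67.20
Round up: n = 68.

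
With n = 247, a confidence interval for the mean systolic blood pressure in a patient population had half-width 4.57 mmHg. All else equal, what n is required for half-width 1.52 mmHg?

Margin of error scales as 1/√n, so n₂ = n₁·(E₁/E₂)².
n₂ = 247 × (4.57/1.52)² = 247 × 9.04 = 2232.88
Round up: n₂ = 2233.

n = 2233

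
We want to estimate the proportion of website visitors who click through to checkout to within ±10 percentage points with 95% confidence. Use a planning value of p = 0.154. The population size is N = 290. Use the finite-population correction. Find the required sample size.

43

For a proportion with margin E = 0.1 at 95% confidence, z = 1.960.
n = p̂(1−p̂)(z/E)² = 0.154 × 0.846 × (1.960/0.1)² = 50.05 — call this n₀.
Finite-population correction with N = 290: n = n₀ / (1 + (n₀−1)/N) = 50.05 / 1.169 = 42.81
Round up: n = 43.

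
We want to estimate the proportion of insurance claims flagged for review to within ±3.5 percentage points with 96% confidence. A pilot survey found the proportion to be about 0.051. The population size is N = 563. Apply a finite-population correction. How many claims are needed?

129

For a proportion with margin E = 0.035 at 96% confidence, z = 2.054.
n = p̂(1−p̂)(z/E)² = 0.051 × 0.949 × (2.054/0.035)² = 166.69 — call this n₀.
Finite-population correction with N = 563: n = n₀ / (1 + (n₀−1)/N) = 166.69 / 1.294 = 128.82
Round up: n = 129.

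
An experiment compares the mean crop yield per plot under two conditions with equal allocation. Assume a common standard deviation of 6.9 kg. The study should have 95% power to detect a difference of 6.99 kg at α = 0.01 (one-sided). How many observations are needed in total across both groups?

62 total

For two equal groups, n per group = 2·((z_α + z_β)·σ/δ)².
z_α = 2.326; z_β = 1.645 (power 95%).
n = 2 × (3.971 × 6.9 / 6.99)² = 2 × 15.37 = 30.74
Round up: n = 31 per group.
Total across both groups: 2 × 31 = 62.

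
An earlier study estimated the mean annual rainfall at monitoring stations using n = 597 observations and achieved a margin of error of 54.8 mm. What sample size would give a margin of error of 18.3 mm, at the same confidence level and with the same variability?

Margin of error scales as 1/√n, so n₂ = n₁·(E₁/E₂)².
n₂ = 597 × (54.8/18.3)² = 597 × 8.967 = 5353.30
Round up: n₂ = 5354.

5354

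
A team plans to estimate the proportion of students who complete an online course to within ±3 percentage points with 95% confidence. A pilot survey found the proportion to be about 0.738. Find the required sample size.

826

For a proportion with margin E = 0.03 at 95% confidence, z = 1.960.
n = p̂(1−p̂)(z/E)² = 0.738 × 0.262 × (1.960/0.03)² = 825.33
Round up: n = 826.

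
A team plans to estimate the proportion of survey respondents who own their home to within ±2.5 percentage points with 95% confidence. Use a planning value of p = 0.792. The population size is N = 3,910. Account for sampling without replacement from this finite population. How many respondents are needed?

For a proportion with margin E = 0.025 at 95% confidence, z = 1.960.
n = p̂(1−p̂)(z/E)² = 0.792 × 0.208 × (1.960/0.025)² = 1012.56 — call this n₀.
Finite-population correction with N = 3,910: n = n₀ / (1 + (n₀−1)/N) = 1012.56 / 1.259 = 804.26
Round up: n = 805.

805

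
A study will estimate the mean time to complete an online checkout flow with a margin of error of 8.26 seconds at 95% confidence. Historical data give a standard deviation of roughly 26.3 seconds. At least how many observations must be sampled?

For a mean, the margin of error is E = z·σ/√n, so n = (zσ/E)².
At 95% confidence, z = 1.960.
n = (1.960 × 26.3 / 8.26)² = 38.95
Round up: n = 39.

39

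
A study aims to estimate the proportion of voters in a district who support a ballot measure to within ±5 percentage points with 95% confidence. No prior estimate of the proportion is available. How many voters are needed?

385

For a proportion with margin E = 0.05 at 95% confidence, z = 1.960.
With no prior estimate, use p = 0.5, which maximizes p(1−p) at 0.25.
n = 0.25 × (z/E)² = 0.25 × (1.960/0.05)² = 384.16
Round up: n = 385.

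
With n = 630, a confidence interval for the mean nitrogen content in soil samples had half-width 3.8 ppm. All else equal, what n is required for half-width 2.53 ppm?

Margin of error scales as 1/√n, so n₂ = n₁·(E₁/E₂)².
n₂ = 630 × (3.8/2.53)² = 630 × 2.256 = 1421.28
Round up: n₂ = 1422.

n = 1422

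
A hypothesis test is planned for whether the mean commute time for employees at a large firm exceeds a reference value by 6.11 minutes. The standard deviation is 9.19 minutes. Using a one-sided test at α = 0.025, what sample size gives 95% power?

30

For a one-sample z-test, n = ((z_α + z_β)·σ/δ)².
z_α = 1.960 (one-sided α = 0.025); z_β = 1.645 (power 95% → β = 0.05).
n = (3.605 × 9.19 / 6.11)² = 29.40
Round up: n = 30.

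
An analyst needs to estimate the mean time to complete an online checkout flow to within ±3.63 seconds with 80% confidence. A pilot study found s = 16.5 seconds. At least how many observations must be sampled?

For a mean, the margin of error is E = z·σ/√n, so n = (zσ/E)².
At 80% confidence, z = 1.282.
n = (1.282 × 16.5 / 3.63)² = 33.96
Round up: n = 34.

34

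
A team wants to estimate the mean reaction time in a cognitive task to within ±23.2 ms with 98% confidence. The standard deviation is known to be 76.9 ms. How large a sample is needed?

For a mean, the margin of error is E = z·σ/√n, so n = (zσ/E)².
At 98% confidence, z = 2.326.
n = (2.326 × 76.9 / 23.2)² = 59.44
Round up: n = 60.

60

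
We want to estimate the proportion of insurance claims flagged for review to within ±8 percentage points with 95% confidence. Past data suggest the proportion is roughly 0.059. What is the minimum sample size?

For a proportion with margin E = 0.08 at 95% confidence, z = 1.960.
n = p̂(1−p̂)(z/E)² = 0.059 × 0.941 × (1.960/0.08)² = 33.33
Round up: n = 34.

34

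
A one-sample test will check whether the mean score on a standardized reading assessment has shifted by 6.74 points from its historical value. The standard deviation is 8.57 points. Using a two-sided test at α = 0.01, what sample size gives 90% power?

For a one-sample z-test, n = ((z_{α/2} + z_β)·σ/δ)².
z_{α/2} = 2.576 (two-sided α = 0.01); z_β = 1.282 (power 90% → β = 0.1).
n = (3.858 × 8.57 / 6.74)² = 24.06
Round up: n = 25.

n = 25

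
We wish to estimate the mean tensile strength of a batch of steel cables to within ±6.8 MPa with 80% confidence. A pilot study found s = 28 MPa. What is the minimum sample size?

n = 28

For a mean, the margin of error is E = z·σ/√n, so n = (zσ/E)².
At 80% confidence, z = 1.282.
n = (1.282 × 28 / 6.8)² = 27.87
Round up: n = 28.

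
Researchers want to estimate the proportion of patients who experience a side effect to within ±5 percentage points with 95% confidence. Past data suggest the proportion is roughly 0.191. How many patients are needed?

For a proportion with margin E = 0.05 at 95% confidence, z = 1.960.
n = p̂(1−p̂)(z/E)² = 0.191 × 0.809 × (1.960/0.05)² = 237.44
Round up: n = 238.

238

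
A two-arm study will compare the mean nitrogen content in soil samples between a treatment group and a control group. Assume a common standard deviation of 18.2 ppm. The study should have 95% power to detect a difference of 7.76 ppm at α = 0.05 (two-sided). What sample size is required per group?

For two equal groups, n per group = 2·((z_{α/2} + z_β)·σ/δ)².
z_{α/2} = 1.960; z_β = 1.645 (power 95%).
n = 2 × (3.605 × 18.2 / 7.76)² = 2 × 71.49 = 142.98
Round up: n = 143 per group.

143 per group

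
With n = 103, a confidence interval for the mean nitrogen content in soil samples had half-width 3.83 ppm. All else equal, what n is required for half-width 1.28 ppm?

Margin of error scales as 1/√n, so n₂ = n₁·(E₁/E₂)².
n₂ = 103 × (3.83/1.28)² = 103 × 8.953 = 922.16
Round up: n₂ = 923.

n = 923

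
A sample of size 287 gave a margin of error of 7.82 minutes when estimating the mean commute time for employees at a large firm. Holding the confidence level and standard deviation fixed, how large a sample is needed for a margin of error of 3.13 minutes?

1792

Margin of error scales as 1/√n, so n₂ = n₁·(E₁/E₂)².
n₂ = 287 × (7.82/3.13)² = 287 × 6.242 = 1791.45
Round up: n₂ = 1792.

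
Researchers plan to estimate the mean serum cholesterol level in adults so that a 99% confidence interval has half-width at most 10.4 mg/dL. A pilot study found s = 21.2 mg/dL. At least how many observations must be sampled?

28

For a mean, the margin of error is E = z·σ/√n, so n = (zσ/E)².
At 99% confidence, z = 2.576.
n = (2.576 × 21.2 / 10.4)² = 27.57
Round up: n = 28.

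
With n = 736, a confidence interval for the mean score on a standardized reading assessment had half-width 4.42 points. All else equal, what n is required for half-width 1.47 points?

6655

Margin of error scales as 1/√n, so n₂ = n₁·(E₁/E₂)².
n₂ = 736 × (4.42/1.47)² = 736 × 9.041 = 6654.18
Round up: n₂ = 6655.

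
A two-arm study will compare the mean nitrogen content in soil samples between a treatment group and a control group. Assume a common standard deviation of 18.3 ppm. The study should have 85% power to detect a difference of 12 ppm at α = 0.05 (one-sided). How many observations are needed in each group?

For two equal groups, n per group = 2·((z_α + z_β)·σ/δ)².
z_α = 1.645; z_β = 1.036 (power 85%).
n = 2 × (2.681 × 18.3 / 12)² = 2 × 16.72 = 33.44
Round up: n = 34 per group.

34 per group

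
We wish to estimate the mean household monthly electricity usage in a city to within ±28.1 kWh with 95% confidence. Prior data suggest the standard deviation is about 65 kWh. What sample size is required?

For a mean, the margin of error is E = z·σ/√n, so n = (zσ/E)².
At 95% confidence, z = 1.960.
n = (1.960 × 65 / 28.1)² = 20.56
Round up: n = 21.

21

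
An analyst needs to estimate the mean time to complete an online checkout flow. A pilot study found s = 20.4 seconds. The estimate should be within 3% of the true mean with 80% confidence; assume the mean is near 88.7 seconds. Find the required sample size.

For a mean, the margin of error is E = z·σ/√n, so n = (zσ/E)².
At 80% confidence, z = 1.282.
E = 3% of 88.7 = 2.661 seconds.
n = (1.282 × 20.4 / 2.661)² = 96.59
Round up: n = 97.

97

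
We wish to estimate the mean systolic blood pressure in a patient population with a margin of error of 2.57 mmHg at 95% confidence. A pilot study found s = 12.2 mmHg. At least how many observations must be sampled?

For a mean, the margin of error is E = z·σ/√n, so n = (zσ/E)².
At 95% confidence, z = 1.960.
n = (1.960 × 12.2 / 2.57)² = 86.57
Round up: n = 87.

n = 87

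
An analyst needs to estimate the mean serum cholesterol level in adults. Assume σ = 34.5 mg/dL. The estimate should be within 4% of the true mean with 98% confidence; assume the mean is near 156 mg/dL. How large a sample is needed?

For a mean, the margin of error is E = z·σ/√n, so n = (zσ/E)².
At 98% confidence, z = 2.326.
E = 4% of 156 = 6.24 mg/dL.
n = (2.326 × 34.5 / 6.24)² = 165.38
Round up: n = 166.

166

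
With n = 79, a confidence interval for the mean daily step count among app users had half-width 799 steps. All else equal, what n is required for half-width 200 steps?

Margin of error scales as 1/√n, so n₂ = n₁·(E₁/E₂)².
n₂ = 79 × (799/200)² = 79 × 15.96 = 1260.84
Round up: n₂ = 1261.

n = 1261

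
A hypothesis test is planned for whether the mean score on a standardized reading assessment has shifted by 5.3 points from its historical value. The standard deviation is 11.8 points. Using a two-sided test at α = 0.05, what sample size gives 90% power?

For a one-sample z-test, n = ((z_{α/2} + z_β)·σ/δ)².
z_{α/2} = 1.960 (two-sided α = 0.05); z_β = 1.282 (power 90% → β = 0.1).
n = (3.242 × 11.8 / 5.3)² = 52.10
Round up: n = 53.

53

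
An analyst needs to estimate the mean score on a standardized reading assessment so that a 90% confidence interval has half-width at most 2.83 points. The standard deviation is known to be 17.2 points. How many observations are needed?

n = 100

For a mean, the margin of error is E = z·σ/√n, so n = (zσ/E)².
At 90% confidence, z = 1.645.
n = (1.645 × 17.2 / 2.83)² = 99.96
Round up: n = 100.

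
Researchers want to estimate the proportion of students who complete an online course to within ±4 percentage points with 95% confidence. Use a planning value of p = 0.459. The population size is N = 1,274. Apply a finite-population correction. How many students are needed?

For a proportion with margin E = 0.04 at 95% confidence, z = 1.960.
n = p̂(1−p̂)(z/E)² = 0.459 × 0.541 × (1.960/0.04)² = 596.21 — call this n₀.
Finite-population correction with N = 1,274: n = n₀ / (1 + (n₀−1)/N) = 596.21 / 1.467 = 406.41
Round up: n = 407.

407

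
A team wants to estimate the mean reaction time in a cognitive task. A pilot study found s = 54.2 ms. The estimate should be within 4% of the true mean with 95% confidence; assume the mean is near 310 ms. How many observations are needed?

For a mean, the margin of error is E = z·σ/√n, so n = (zσ/E)².
At 95% confidence, z = 1.960.
E = 4% of 310 = 12.4 ms.
n = (1.960 × 54.2 / 12.4)² = 73.40
Round up: n = 74.

n = 74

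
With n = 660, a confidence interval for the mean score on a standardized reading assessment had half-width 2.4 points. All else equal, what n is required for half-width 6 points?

106

Margin of error scales as 1/√n, so n₂ = n₁·(E₁/E₂)².
n₂ = 660 × (2.4/6)² = 660 × 0.16 = 105.60
Round up: n₂ = 106.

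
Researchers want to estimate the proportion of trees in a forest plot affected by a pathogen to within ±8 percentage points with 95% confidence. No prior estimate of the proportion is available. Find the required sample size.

For a proportion with margin E = 0.08 at 95% confidence, z = 1.960.
With no prior estimate, use p = 0.5, which maximizes p(1−p) at 0.25.
n = 0.25 × (z/E)² = 0.25 × (1.960/0.08)² = 150.06
Round up: n = 151.

151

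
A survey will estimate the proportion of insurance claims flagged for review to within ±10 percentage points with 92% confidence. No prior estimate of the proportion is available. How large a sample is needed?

77

For a proportion with margin E = 0.1 at 92% confidence, z = 1.751.
With no prior estimate, use p = 0.5, which maximizes p(1−p) at 0.25.
n = 0.25 × (z/E)² = 0.25 × (1.751/0.1)² = 76.65
Round up: n = 77.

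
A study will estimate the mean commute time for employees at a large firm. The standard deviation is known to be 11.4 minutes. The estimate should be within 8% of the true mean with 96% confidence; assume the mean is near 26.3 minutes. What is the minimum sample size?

For a mean, the margin of error is E = z·σ/√n, so n = (zσ/E)².
At 96% confidence, z = 2.054.
E = 8% of 26.3 = 2.104 minutes.
n = (2.054 × 11.4 / 2.104)² = 123.86
Round up: n = 124.

124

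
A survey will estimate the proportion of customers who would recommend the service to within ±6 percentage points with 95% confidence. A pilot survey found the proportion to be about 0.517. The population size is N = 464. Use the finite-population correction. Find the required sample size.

For a proportion with margin E = 0.06 at 95% confidence, z = 1.960.
n = p̂(1−p̂)(z/E)² = 0.517 × 0.483 × (1.960/0.06)² = 266.47 — call this n₀.
Finite-population correction with N = 464: n = n₀ / (1 + (n₀−1)/N) = 266.47 / 1.572 = 169.51
Round up: n = 170.

n = 170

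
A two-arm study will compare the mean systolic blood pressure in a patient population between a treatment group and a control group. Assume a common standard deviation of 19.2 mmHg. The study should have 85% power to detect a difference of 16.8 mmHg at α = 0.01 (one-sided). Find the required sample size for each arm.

For two equal groups, n per group = 2·((z_α + z_β)·σ/δ)².
z_α = 2.326; z_β = 1.036 (power 85%).
n = 2 × (3.362 × 19.2 / 16.8)² = 2 × 14.76 = 29.52
Round up: n = 30 per group.

30 per group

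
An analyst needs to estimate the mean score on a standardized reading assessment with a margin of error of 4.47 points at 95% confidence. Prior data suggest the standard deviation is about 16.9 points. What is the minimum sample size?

55

For a mean, the margin of error is E = z·σ/√n, so n = (zσ/E)².
At 95% confidence, z = 1.960.
n = (1.960 × 16.9 / 4.47)² = 54.91
Round up: n = 55.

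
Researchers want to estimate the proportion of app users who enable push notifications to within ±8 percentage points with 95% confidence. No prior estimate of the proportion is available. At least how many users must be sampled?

151

For a proportion with margin E = 0.08 at 95% confidence, z = 1.960.
With no prior estimate, use p = 0.5, which maximizes p(1−p) at 0.25.
n = 0.25 × (z/E)² = 0.25 × (1.960/0.08)² = 150.06
Round up: n = 151.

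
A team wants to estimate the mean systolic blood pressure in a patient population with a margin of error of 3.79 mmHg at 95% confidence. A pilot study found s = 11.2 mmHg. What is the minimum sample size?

34

For a mean, the margin of error is E = z·σ/√n, so n = (zσ/E)².
At 95% confidence, z = 1.960.
n = (1.960 × 11.2 / 3.79)² = 33.55
Round up: n = 34.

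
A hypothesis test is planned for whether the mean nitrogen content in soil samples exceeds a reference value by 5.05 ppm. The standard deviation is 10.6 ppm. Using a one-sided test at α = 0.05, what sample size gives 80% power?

For a one-sample z-test, n = ((z_α + z_β)·σ/δ)².
z_α = 1.645 (one-sided α = 0.05); z_β = 0.842 (power 80% → β = 0.2).
n = (2.487 × 10.6 / 5.05)² = 27.25
Round up: n = 28.

n = 28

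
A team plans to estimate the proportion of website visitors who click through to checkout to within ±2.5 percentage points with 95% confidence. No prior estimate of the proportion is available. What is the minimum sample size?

For a proportion with margin E = 0.025 at 95% confidence, z = 1.960.
With no prior estimate, use p = 0.5, which maximizes p(1−p) at 0.25.
n = 0.25 × (z/E)² = 0.25 × (1.960/0.025)² = 1536.64
Round up: n = 1537.

1537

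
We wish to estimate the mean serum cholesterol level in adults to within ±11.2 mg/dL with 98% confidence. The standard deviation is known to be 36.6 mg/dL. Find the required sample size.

For a mean, the margin of error is E = z·σ/√n, so n = (zσ/E)².
At 98% confidence, z = 2.326.
n = (2.326 × 36.6 / 11.2)² = 57.78
Round up: n = 58.

n = 58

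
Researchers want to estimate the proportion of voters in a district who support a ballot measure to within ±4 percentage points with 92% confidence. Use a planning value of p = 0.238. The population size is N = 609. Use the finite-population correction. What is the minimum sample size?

For a proportion with margin E = 0.04 at 92% confidence, z = 1.751.
n = p̂(1−p̂)(z/E)² = 0.238 × 0.762 × (1.751/0.04)² = 347.52 — call this n₀.
Finite-population correction with N = 609: n = n₀ / (1 + (n₀−1)/N) = 347.52 / 1.569 = 221.49
Round up: n = 222.

222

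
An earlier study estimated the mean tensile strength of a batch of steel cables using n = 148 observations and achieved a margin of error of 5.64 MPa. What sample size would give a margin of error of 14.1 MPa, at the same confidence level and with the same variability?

24

Margin of error scales as 1/√n, so n₂ = n₁·(E₁/E₂)².
n₂ = 148 × (5.64/14.1)² = 148 × 0.16 = 23.68
Round up: n₂ = 24.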